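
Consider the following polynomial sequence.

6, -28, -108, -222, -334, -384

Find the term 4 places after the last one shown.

2076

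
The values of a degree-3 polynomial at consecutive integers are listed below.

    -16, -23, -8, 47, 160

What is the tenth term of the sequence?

2225

Δ: -7 , 15 , 55 , 113
Δ²: 22 , 40 , 58
Δ³: 18 , 18
Third differences constant at 18.
58 + 18 = 76;  113 + 76 = 189;  160 + 189 = 349
76 + 18 = 94;  189 + 94 = 283;  349 + 283 = 632
94 + 18 = 112;  283 + 112 = 395;  632 + 395 = 1027
112 + 18 = 130;  395 + 130 = 525;  1027 + 525 = 1552
130 + 18 = 148;  525 + 148 = 673;  1552 + 673 = 2225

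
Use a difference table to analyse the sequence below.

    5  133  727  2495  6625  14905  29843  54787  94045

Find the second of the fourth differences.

600

Δ: 128, 594, 1768, 4130, 8280, 14938, 24944, 39258
Δ²: 466, 1174, 2362, 4150, 6658, 10006, 14314
Δ³: 708, 1188, 1788, 2508, 3348, 4308
Δ⁴: 480, 600, 720, 840, 960
Δ⁵: 120, 120, 120, 120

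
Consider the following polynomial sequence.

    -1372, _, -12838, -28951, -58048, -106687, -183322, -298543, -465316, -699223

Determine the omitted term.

-4807

Using the last 8 terms:
D1: -16113  -29097  -48639  -76635  -115221  -166773  -233907
D2: -12984  -19542  -27996  -38586  -51552  -67134
D3: -6558  -8454  -10590  -12966  -15582
D4: -1896  -2136  -2376  -2616
D5: -240  -240  -240
Constant fifth difference = -240.
Extend backward: -1896 + 240 = -1656;  -6558 + 1656 = -4902;  -12984 + 4902 = -8082;  -16113 + 8082 = -8031;  -12838 + 8031 = -4807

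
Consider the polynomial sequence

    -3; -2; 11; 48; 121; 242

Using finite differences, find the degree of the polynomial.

D1: 1, 13, 37, 73, 121
D2: 12, 24, 36, 48
D3: 12, 12, 12
The third differences are constant, so the polynomial has degree 3.

3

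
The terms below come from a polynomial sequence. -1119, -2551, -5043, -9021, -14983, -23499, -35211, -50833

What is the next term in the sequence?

-71151

First differences: -1432, -2492, -3978, -5962, -8516, -11712, -15622
Second differences: -1060, -1486, -1984, -2554, -3196, -3910
Third differences: -426, -498, -570, -642, -714
Fourth differences: -72, -72, -72, -72
Fourth differences constant at -72.
-714 − 72 = -786;  -3910 − 786 = -4696;  -15622 − 4696 = -20318;  -50833 − 20318 = -71151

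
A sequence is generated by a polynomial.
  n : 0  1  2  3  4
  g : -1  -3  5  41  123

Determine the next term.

269

First differences: -2  8  36  82
Second differences: 10  28  46
Third differences: 18  18
Constant third difference = 18, so extend:
46 + 18 = 64;  82 + 64 = 146;  123 + 146 = 269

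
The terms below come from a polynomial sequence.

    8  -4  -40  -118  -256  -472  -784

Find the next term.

First differences: -12 , -36 , -78 , -138 , -216 , -312
Second differences: -24 , -42 , -60 , -78 , -96
Third differences: -18 , -18 , -18 , -18
The third differences are constant (-18).
-96 − 18 = -114;  -312 − 114 = -426;  -784 − 426 = -1210

-1210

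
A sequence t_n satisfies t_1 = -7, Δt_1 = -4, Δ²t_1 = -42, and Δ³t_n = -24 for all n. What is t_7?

-1141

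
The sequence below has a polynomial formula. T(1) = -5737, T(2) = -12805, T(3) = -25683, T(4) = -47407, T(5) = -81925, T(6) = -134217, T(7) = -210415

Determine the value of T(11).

Δ: -7068, -12878, -21724, -34518, -52292, -76198
Δ²: -5810, -8846, -12794, -17774, -23906
Δ³: -3036, -3948, -4980, -6132
Δ⁴: -912, -1032, -1152
Δ⁵: -120, -120
Constant fifth difference = -120, so extend:
-1152 − 120 = -1272;  -6132 − 1272 = -7404;  -23906 − 7404 = -31310;  -76198 − 31310 = -107508;  -210415 − 107508 = -317923
-1272 − 120 = -1392;  -7404 − 1392 = -8796;  -31310 − 8796 = -40106;  -107508 − 40106 = -147614;  -317923 − 147614 = -465537
-1392 − 120 = -1512;  -8796 − 1512 = -10308;  -40106 − 10308 = -50414;  -147614 − 50414 = -198028;  -465537 − 198028 = -663565
-1512 − 120 = -1632;  -10308 − 1632 = -11940;  -50414 − 11940 = -62354;  -198028 − 62354 = -260382;  -663565 − 260382 = -923947

-923947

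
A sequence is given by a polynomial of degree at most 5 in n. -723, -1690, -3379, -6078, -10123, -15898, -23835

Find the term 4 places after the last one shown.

First differences: -967, -1689, -2699, -4045, -5775, -7937
Second differences: -722, -1010, -1346, -1730, -2162
Third differences: -288, -336, -384, -432
Fourth differences: -48, -48, -48
The fourth differences are constant (-48).
-432 − 48 = -480;  -2162 − 480 = -2642;  -7937 − 2642 = -10579;  -23835 − 10579 = -34414
-480 − 48 = -528;  -2642 − 528 = -3170;  -10579 − 3170 = -13749;  -34414 − 13749 = -48163
-528 − 48 = -576;  -3170 − 576 = -3746;  -13749 − 3746 = -17495;  -48163 − 17495 = -65658
-576 − 48 = -624;  -3746 − 624 = -4370;  -17495 − 4370 = -21865;  -65658 − 21865 = -87523

-87523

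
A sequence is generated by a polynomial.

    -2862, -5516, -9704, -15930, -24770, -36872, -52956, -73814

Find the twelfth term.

-223346

First differences: -2654, -4188, -6226, -8840, -12102, -16084, -20858
Second differences: -1534, -2038, -2614, -3262, -3982, -4774
Third differences: -504, -576, -648, -720, -792
Fourth differences: -72, -72, -72, -72
The fourth differences are constant (-72).
-792 − 72 = -864;  -4774 − 864 = -5638;  -20858 − 5638 = -26496;  -73814 − 26496 = -100310
-864 − 72 = -936;  -5638 − 936 = -6574;  -26496 − 6574 = -33070;  -100310 − 33070 = -133380
-936 − 72 = -1008;  -6574 − 1008 = -7582;  -33070 − 7582 = -40652;  -133380 − 40652 = -174032
-1008 − 72 = -1080;  -7582 − 1080 = -8662;  -40652 − 8662 = -49314;  -174032 − 49314 = -223346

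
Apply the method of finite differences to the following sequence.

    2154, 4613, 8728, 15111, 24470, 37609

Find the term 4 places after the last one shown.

Δ: 2459, 4115, 6383, 9359, 13139
Δ²: 1656, 2268, 2976, 3780
Δ³: 612, 708, 804
Δ⁴: 96, 96
The fourth differences are constant (96).
804 + 96 = 900;  3780 + 900 = 4680;  13139 + 4680 = 17819;  37609 + 17819 = 55428
900 + 96 = 996;  4680 + 996 = 5676;  17819 + 5676 = 23495;  55428 + 23495 = 78923
996 + 96 = 1092;  5676 + 1092 = 6768;  23495 + 6768 = 30263;  78923 + 30263 = 109186
1092 + 96 = 1188;  6768 + 1188 = 7956;  30263 + 7956 = 38219;  109186 + 38219 = 147405

147405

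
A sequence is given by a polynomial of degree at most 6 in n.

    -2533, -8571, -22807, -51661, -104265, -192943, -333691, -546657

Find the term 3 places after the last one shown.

-1892703

Δ: -6038 , -14236 , -28854 , -52604 , -88678 , -140748 , -212966
Δ²: -8198 , -14618 , -23750 , -36074 , -52070 , -72218
Δ³: -6420 , -9132 , -12324 , -15996 , -20148
Δ⁴: -2712 , -3192 , -3672 , -4152
Δ⁵: -480 , -480 , -480
Constant fifth difference = -480, so extend:
-4152 − 480 = -4632;  -20148 − 4632 = -24780;  -72218 − 24780 = -96998;  -212966 − 96998 = -309964;  -546657 − 309964 = -856621
-4632 − 480 = -5112;  -24780 − 5112 = -29892;  -96998 − 29892 = -126890;  -309964 − 126890 = -436854;  -856621 − 436854 = -1293475
-5112 − 480 = -5592;  -29892 − 5592 = -35484;  -126890 − 35484 = -162374;  -436854 − 162374 = -599228;  -1293475 − 599228 = -1892703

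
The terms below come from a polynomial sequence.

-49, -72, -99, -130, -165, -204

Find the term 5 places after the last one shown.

-459

First differences: -23, -27, -31, -35, -39
Second differences: -4, -4, -4, -4
The second differences are constant (-4).
-39 − 4 = -43;  -204 − 43 = -247
-43 − 4 = -47;  -247 − 47 = -294
-47 − 4 = -51;  -294 − 51 = -345
-51 − 4 = -55;  -345 − 55 = -400
-55 − 4 = -59;  -400 − 59 = -459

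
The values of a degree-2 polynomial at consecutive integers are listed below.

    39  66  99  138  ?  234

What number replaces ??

183

Using the first 4 terms:
Δ: 27  33  39
Δ²: 6  6
Constant second difference = 6.
Extend forward: 39 + 6 = 45;  138 + 45 = 183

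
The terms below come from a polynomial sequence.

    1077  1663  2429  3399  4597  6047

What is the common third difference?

First differences: 586, 766, 970, 1198, 1450
Second differences: 180, 204, 228, 252
Third differences: 24, 24, 24

24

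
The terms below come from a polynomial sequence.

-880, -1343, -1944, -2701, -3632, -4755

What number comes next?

-6088

Δ: -463  -601  -757  -931  -1123
Δ²: -138  -156  -174  -192
Δ³: -18  -18  -18
The third differences are constant (-18).
-192 − 18 = -210;  -1123 − 210 = -1333;  -4755 − 1333 = -6088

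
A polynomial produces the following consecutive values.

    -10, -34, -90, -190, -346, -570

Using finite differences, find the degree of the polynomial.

First differences: -24, -56, -100, -156, -224
Second differences: -32, -44, -56, -68
Third differences: -12, -12, -12
The third differences are constant, so the polynomial has degree 3.

3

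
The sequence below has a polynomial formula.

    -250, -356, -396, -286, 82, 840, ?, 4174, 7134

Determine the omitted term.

2144

Using the first 6 terms:
D1: -106  -40  110  368  758
D2: 66  150  258  390
D3: 84  108  132
D4: 24  24
Constant fourth difference = 24.
Extend forward: 132 + 24 = 156;  390 + 156 = 546;  758 + 546 = 1304;  840 + 1304 = 2144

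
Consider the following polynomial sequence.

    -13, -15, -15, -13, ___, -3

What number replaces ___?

-9

Using the first 4 terms:
Δ: -2, 0, 2
Δ²: 2, 2
Constant second difference = 2.
Extend forward: 2 + 2 = 4;  -13 + 4 = -9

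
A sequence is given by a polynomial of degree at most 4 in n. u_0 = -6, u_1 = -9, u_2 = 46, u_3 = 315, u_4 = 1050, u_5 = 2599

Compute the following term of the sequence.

5406

Δ: -3, 55, 269, 735, 1549
Δ²: 58, 214, 466, 814
Δ³: 156, 252, 348
Δ⁴: 96, 96
The fourth differences are constant (96).
348 + 96 = 444;  814 + 444 = 1258;  1549 + 1258 = 2807;  2599 + 2807 = 5406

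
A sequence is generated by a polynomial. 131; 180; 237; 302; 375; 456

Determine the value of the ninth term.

D1: 49, 57, 65, 73, 81
D2: 8, 8, 8, 8
Constant second difference = 8, so extend:
81 + 8 = 89;  456 + 89 = 545
89 + 8 = 97;  545 + 97 = 642
97 + 8 = 105;  642 + 105 = 747

747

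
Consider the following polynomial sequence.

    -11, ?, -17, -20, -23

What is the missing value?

Using the last 3 terms:
-3, -3
Constant first difference = -3.
Extend backward: -17 + 3 = -14

-14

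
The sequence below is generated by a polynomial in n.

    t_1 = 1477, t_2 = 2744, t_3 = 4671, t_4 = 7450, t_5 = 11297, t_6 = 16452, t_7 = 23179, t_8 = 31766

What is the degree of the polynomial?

4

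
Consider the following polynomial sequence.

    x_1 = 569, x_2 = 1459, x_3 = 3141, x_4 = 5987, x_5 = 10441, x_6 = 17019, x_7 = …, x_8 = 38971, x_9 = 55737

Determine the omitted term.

26309

Using the first 6 terms:
Δ: 890, 1682, 2846, 4454, 6578
Δ²: 792, 1164, 1608, 2124
Δ³: 372, 444, 516
Δ⁴: 72, 72
Constant fourth difference = 72.
Extend forward: 516 + 72 = 588;  2124 + 588 = 2712;  6578 + 2712 = 9290;  17019 + 9290 = 26309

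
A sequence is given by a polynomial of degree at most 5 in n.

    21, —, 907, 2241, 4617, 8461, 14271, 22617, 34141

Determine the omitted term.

Using the last 7 terms:
First differences: 1334  2376  3844  5810  8346  11524
Second differences: 1042  1468  1966  2536  3178
Third differences: 426  498  570  642
Fourth differences: 72  72  72
Constant fourth difference = 72.
Extend backward: 426 − 72 = 354;  1042 − 354 = 688;  1334 − 688 = 646;  907 − 646 = 261

261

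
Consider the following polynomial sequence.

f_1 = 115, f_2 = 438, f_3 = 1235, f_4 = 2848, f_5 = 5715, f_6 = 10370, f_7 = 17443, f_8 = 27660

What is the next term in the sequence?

First differences: 323 , 797 , 1613 , 2867 , 4655 , 7073 , 10217
Second differences: 474 , 816 , 1254 , 1788 , 2418 , 3144
Third differences: 342 , 438 , 534 , 630 , 726
Fourth differences: 96 , 96 , 96 , 96
The fourth differences are constant (96).
726 + 96 = 822;  3144 + 822 = 3966;  10217 + 3966 = 14183;  27660 + 14183 = 41843

41843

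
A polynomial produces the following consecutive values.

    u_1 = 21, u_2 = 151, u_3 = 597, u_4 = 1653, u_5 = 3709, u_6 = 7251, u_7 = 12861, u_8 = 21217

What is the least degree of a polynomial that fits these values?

Δ: 130, 446, 1056, 2056, 3542, 5610, 8356
Δ²: 316, 610, 1000, 1486, 2068, 2746
Δ³: 294, 390, 486, 582, 678
Δ⁴: 96, 96, 96, 96
The fourth differences are constant, so the polynomial has degree 4.

4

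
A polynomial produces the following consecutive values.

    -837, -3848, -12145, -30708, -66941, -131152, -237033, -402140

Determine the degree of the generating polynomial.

-3011, -8297, -18563, -36233, -64211, -105881, -165107
-5286, -10266, -17670, -27978, -41670, -59226
-4980, -7404, -10308, -13692, -17556
-2424, -2904, -3384, -3864
-480, -480, -480
The fifth differences are constant, so the polynomial has degree 5.

5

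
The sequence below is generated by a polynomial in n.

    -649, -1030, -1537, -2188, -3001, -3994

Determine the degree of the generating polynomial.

Δ: -381, -507, -651, -813, -993
Δ²: -126, -144, -162, -180
Δ³: -18, -18, -18
The third differences are constant, so the polynomial has degree 3.

3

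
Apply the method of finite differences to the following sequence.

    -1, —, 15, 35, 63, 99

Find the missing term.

Using the last 4 terms:
Δ: 20, 28, 36
Δ²: 8, 8
Constant second difference = 8.
Extend backward: 20 − 8 = 12;  15 − 12 = 3

3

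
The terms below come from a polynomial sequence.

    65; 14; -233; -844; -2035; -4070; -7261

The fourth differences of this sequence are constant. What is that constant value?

D1: -51, -247, -611, -1191, -2035, -3191
D2: -196, -364, -580, -844, -1156
D3: -168, -216, -264, -312
D4: -48, -48, -48

-48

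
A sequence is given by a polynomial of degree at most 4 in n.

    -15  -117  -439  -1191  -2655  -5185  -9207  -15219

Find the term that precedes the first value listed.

-102  -322  -752  -1464  -2530  -4022  -6012
-220  -430  -712  -1066  -1492  -1990
-210  -282  -354  -426  -498
-72  -72  -72  -72
The fourth differences are constant at -72.
Work back: -210 + 72 = -138;  -220 + 138 = -82;  -102 + 82 = -20;  -15 + 20 = 5

5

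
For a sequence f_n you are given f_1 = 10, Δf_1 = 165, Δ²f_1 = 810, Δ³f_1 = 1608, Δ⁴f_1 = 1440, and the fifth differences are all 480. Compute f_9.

Build the table forward from the leading diagonal:
D5: 480, 480, 480, 480, 480, 480, 480, 480, 480
D4: 1440, 1920, 2400, 2880, 3360, 3840, 4320, 4800, 5280
D3: 1608, 3048, 4968, 7368, 10248, 13608, 17448, 21768, 26568
D2: 810, 2418, 5466, 10434, 17802, 28050, 41658, 59106, 80874
D1: 165, 975, 3393, 8859, 19293, 37095, 65145, 106803, 165909
f: 10, 175, 1150, 4543, 13402, 32695, 69790, 134935, 241738

241738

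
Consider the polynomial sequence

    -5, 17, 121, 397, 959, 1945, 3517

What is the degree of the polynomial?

22, 104, 276, 562, 986, 1572
82, 172, 286, 424, 586
90, 114, 138, 162
24, 24, 24
The fourth differences are constant, so the polynomial has degree 4.

4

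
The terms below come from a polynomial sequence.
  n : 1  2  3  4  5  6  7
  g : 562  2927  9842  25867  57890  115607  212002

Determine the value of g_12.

Δ: 2365 , 6915 , 16025 , 32023 , 57717 , 96395
Δ²: 4550 , 9110 , 15998 , 25694 , 38678
Δ³: 4560 , 6888 , 9696 , 12984
Δ⁴: 2328 , 2808 , 3288
Δ⁵: 480 , 480
Constant fifth difference = 480, so extend:
3288 + 480 = 3768;  12984 + 3768 = 16752;  38678 + 16752 = 55430;  96395 + 55430 = 151825;  212002 + 151825 = 363827
3768 + 480 = 4248;  16752 + 4248 = 21000;  55430 + 21000 = 76430;  151825 + 76430 = 228255;  363827 + 228255 = 592082
4248 + 480 = 4728;  21000 + 4728 = 25728;  76430 + 25728 = 102158;  228255 + 102158 = 330413;  592082 + 330413 = 922495
4728 + 480 = 5208;  25728 + 5208 = 30936;  102158 + 30936 = 133094;  330413 + 133094 = 463507;  922495 + 463507 = 1386002
5208 + 480 = 5688;  30936 + 5688 = 36624;  133094 + 36624 = 169718;  463507 + 169718 = 633225;  1386002 + 633225 = 2019227

2019227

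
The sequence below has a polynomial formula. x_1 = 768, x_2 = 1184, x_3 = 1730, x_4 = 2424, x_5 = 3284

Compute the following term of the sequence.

4328

First differences: 416, 546, 694, 860
Second differences: 130, 148, 166
Third differences: 18, 18
Constant third difference = 18, so extend:
166 + 18 = 184;  860 + 184 = 1044;  3284 + 1044 = 4328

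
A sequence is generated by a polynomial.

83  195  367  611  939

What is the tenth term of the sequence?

4259

112, 172, 244, 328
60, 72, 84
12, 12
The third differences are constant (12).
84 + 12 = 96;  328 + 96 = 424;  939 + 424 = 1363
96 + 12 = 108;  424 + 108 = 532;  1363 + 532 = 1895
108 + 12 = 120;  532 + 120 = 652;  1895 + 652 = 2547
120 + 12 = 132;  652 + 132 = 784;  2547 + 784 = 3331
132 + 12 = 144;  784 + 144 = 928;  3331 + 928 = 4259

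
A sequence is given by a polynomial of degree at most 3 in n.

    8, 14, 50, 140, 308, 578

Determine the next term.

974

First differences: 6 , 36 , 90 , 168 , 270
Second differences: 30 , 54 , 78 , 102
Third differences: 24 , 24 , 24
Third differences constant at 24.
102 + 24 = 126;  270 + 126 = 396;  578 + 396 = 974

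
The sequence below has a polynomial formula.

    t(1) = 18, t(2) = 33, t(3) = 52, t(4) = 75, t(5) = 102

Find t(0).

7

Δ: 15  19  23  27
Δ²: 4  4  4
The second differences are constant at 4.
Work back: 15 − 4 = 11;  18 − 11 = 7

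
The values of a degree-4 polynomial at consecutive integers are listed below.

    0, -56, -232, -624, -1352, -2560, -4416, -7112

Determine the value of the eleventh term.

Δ: -56  -176  -392  -728  -1208  -1856  -2696
Δ²: -120  -216  -336  -480  -648  -840
Δ³: -96  -120  -144  -168  -192
Δ⁴: -24  -24  -24  -24
Constant fourth difference = -24, so extend:
-192 − 24 = -216;  -840 − 216 = -1056;  -2696 − 1056 = -3752;  -7112 − 3752 = -10864
-216 − 24 = -240;  -1056 − 240 = -1296;  -3752 − 1296 = -5048;  -10864 − 5048 = -15912
-240 − 24 = -264;  -1296 − 264 = -1560;  -5048 − 1560 = -6608;  -15912 − 6608 = -22520

-22520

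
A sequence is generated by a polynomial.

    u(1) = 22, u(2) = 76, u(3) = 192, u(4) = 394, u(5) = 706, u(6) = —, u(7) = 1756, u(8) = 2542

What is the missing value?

1152

Using the first 5 terms:
54, 116, 202, 312
62, 86, 110
24, 24
Constant third difference = 24.
Extend forward: 110 + 24 = 134;  312 + 134 = 446;  706 + 446 = 1152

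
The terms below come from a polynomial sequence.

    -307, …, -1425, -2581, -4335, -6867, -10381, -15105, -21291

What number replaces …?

-711

Using the last 7 terms:
-1156  -1754  -2532  -3514  -4724  -6186
-598  -778  -982  -1210  -1462
-180  -204  -228  -252
-24  -24  -24
Constant fourth difference = -24.
Extend backward: -180 + 24 = -156;  -598 + 156 = -442;  -1156 + 442 = -714;  -1425 + 714 = -711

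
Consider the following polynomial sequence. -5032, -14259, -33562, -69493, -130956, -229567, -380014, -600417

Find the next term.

D1: -9227, -19303, -35931, -61463, -98611, -150447, -220403
D2: -10076, -16628, -25532, -37148, -51836, -69956
D3: -6552, -8904, -11616, -14688, -18120
D4: -2352, -2712, -3072, -3432
D5: -360, -360, -360
Constant fifth difference = -360, so extend:
-3432 − 360 = -3792;  -18120 − 3792 = -21912;  -69956 − 21912 = -91868;  -220403 − 91868 = -312271;  -600417 − 312271 = -912688

-912688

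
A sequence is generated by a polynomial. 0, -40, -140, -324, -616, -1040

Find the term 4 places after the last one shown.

-4536

-40 , -100 , -184 , -292 , -424
-60 , -84 , -108 , -132
-24 , -24 , -24
Constant third difference = -24, so extend:
-132 − 24 = -156;  -424 − 156 = -580;  -1040 − 580 = -1620
-156 − 24 = -180;  -580 − 180 = -760;  -1620 − 760 = -2380
-180 − 24 = -204;  -760 − 204 = -964;  -2380 − 964 = -3344
-204 − 24 = -228;  -964 − 228 = -1192;  -3344 − 1192 = -4536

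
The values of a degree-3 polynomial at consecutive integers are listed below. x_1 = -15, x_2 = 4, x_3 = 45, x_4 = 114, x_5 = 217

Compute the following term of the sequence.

Δ: 19, 41, 69, 103
Δ²: 22, 28, 34
Δ³: 6, 6
Constant third difference = 6, so extend:
34 + 6 = 40;  103 + 40 = 143;  217 + 143 = 360

360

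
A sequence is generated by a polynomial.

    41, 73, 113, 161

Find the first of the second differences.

8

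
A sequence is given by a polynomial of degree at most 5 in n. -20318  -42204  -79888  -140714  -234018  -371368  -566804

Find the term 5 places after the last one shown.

-3109954

Δ: -21886, -37684, -60826, -93304, -137350, -195436
Δ²: -15798, -23142, -32478, -44046, -58086
Δ³: -7344, -9336, -11568, -14040
Δ⁴: -1992, -2232, -2472
Δ⁵: -240, -240
Constant fifth difference = -240, so extend:
-2472 − 240 = -2712;  -14040 − 2712 = -16752;  -58086 − 16752 = -74838;  -195436 − 74838 = -270274;  -566804 − 270274 = -837078
-2712 − 240 = -2952;  -16752 − 2952 = -19704;  -74838 − 19704 = -94542;  -270274 − 94542 = -364816;  -837078 − 364816 = -1201894
-2952 − 240 = -3192;  -19704 − 3192 = -22896;  -94542 − 22896 = -117438;  -364816 − 117438 = -482254;  -1201894 − 482254 = -1684148
-3192 − 240 = -3432;  -22896 − 3432 = -26328;  -117438 − 26328 = -143766;  -482254 − 143766 = -626020;  -1684148 − 626020 = -2310168
-3432 − 240 = -3672;  -26328 − 3672 = -30000;  -143766 − 30000 = -173766;  -626020 − 173766 = -799786;  -2310168 − 799786 = -3109954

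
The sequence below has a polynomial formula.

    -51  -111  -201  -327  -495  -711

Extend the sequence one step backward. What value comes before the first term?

-15

-60, -90, -126, -168, -216
-30, -36, -42, -48
-6, -6, -6
The third differences are constant at -6.
Work back: -30 + 6 = -24;  -60 + 24 = -36;  -51 + 36 = -15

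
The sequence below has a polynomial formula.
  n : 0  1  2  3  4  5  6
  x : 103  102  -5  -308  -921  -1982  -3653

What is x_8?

-1, -107, -303, -613, -1061, -1671
-106, -196, -310, -448, -610
-90, -114, -138, -162
-24, -24, -24
Fourth differences constant at -24.
-162 − 24 = -186;  -610 − 186 = -796;  -1671 − 796 = -2467;  -3653 − 2467 = -6120
-186 − 24 = -210;  -796 − 210 = -1006;  -2467 − 1006 = -3473;  -6120 − 3473 = -9593

-9593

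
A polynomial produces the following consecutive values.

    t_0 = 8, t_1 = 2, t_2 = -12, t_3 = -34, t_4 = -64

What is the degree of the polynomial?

First differences: -6, -14, -22, -30
Second differences: -8, -8, -8
The second differences are constant, so the polynomial has degree 2.

2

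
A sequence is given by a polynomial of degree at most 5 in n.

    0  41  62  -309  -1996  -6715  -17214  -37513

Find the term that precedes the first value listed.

-1

D1: 41  21  -371  -1687  -4719  -10499  -20299
D2: -20  -392  -1316  -3032  -5780  -9800
D3: -372  -924  -1716  -2748  -4020
D4: -552  -792  -1032  -1272
D5: -240  -240  -240
The fifth differences are constant at -240.
Work back: -552 + 240 = -312;  -372 + 312 = -60;  -20 + 60 = 40;  41 − 40 = 1;  0 − 1 = -1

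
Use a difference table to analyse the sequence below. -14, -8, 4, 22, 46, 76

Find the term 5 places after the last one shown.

6  12  18  24  30
6  6  6  6
Constant second difference = 6, so extend:
30 + 6 = 36;  76 + 36 = 112
36 + 6 = 42;  112 + 42 = 154
42 + 6 = 48;  154 + 48 = 202
48 + 6 = 54;  202 + 54 = 256
54 + 6 = 60;  256 + 60 = 316

316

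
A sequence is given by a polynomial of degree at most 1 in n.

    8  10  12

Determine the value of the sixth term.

18

First differences: 2, 2
The first differences are constant (2).
12 + 2 = 14
14 + 2 = 16
16 + 2 = 18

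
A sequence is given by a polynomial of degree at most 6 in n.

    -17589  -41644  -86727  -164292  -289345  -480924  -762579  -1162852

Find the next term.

First differences: -24055  -45083  -77565  -125053  -191579  -281655  -400273
Second differences: -21028  -32482  -47488  -66526  -90076  -118618
Third differences: -11454  -15006  -19038  -23550  -28542
Fourth differences: -3552  -4032  -4512  -4992
Fifth differences: -480  -480  -480
The fifth differences are constant (-480).
-4992 − 480 = -5472;  -28542 − 5472 = -34014;  -118618 − 34014 = -152632;  -400273 − 152632 = -552905;  -1162852 − 552905 = -1715757

-1715757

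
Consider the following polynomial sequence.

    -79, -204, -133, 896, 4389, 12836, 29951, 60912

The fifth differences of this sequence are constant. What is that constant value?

First differences: -125, 71, 1029, 3493, 8447, 17115, 30961
Second differences: 196, 958, 2464, 4954, 8668, 13846
Third differences: 762, 1506, 2490, 3714, 5178
Fourth differences: 744, 984, 1224, 1464
Fifth differences: 240, 240, 240

240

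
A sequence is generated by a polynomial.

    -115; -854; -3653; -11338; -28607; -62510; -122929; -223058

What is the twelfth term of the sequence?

First differences: -739 , -2799 , -7685 , -17269 , -33903 , -60419 , -100129
Second differences: -2060 , -4886 , -9584 , -16634 , -26516 , -39710
Third differences: -2826 , -4698 , -7050 , -9882 , -13194
Fourth differences: -1872 , -2352 , -2832 , -3312
Fifth differences: -480 , -480 , -480
Constant fifth difference = -480, so extend:
-3312 − 480 = -3792;  -13194 − 3792 = -16986;  -39710 − 16986 = -56696;  -100129 − 56696 = -156825;  -223058 − 156825 = -379883
-3792 − 480 = -4272;  -16986 − 4272 = -21258;  -56696 − 21258 = -77954;  -156825 − 77954 = -234779;  -379883 − 234779 = -614662
-4272 − 480 = -4752;  -21258 − 4752 = -26010;  -77954 − 26010 = -103964;  -234779 − 103964 = -338743;  -614662 − 338743 = -953405
-4752 − 480 = -5232;  -26010 − 5232 = -31242;  -103964 − 31242 = -135206;  -338743 − 135206 = -473949;  -953405 − 473949 = -1427354

-1427354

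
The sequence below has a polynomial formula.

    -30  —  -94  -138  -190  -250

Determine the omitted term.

Using the last 4 terms:
First differences: -44, -52, -60
Second differences: -8, -8
Constant second difference = -8.
Extend backward: -44 + 8 = -36;  -94 + 36 = -58

-58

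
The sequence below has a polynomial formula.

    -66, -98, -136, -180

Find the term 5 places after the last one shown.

-490

First differences: -32, -38, -44
Second differences: -6, -6
Second differences constant at -6.
-44 − 6 = -50;  -180 − 50 = -230
-50 − 6 = -56;  -230 − 56 = -286
-56 − 6 = -62;  -286 − 62 = -348
-62 − 6 = -68;  -348 − 68 = -416
-68 − 6 = -74;  -416 − 74 = -490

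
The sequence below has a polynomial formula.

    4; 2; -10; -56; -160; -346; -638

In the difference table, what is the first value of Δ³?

First differences: -2, -12, -46, -104, -186, -292
Second differences: -10, -34, -58, -82, -106
Third differences: -24, -24, -24, -24

-24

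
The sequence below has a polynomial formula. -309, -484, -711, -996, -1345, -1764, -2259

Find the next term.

-2836

Δ: -175 , -227 , -285 , -349 , -419 , -495
Δ²: -52 , -58 , -64 , -70 , -76
Δ³: -6 , -6 , -6 , -6
Constant third difference = -6, so extend:
-76 − 6 = -82;  -495 − 82 = -577;  -2259 − 577 = -2836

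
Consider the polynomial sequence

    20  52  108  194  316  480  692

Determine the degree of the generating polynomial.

32, 56, 86, 122, 164, 212
24, 30, 36, 42, 48
6, 6, 6, 6
The third differences are constant, so the polynomial has degree 3.

3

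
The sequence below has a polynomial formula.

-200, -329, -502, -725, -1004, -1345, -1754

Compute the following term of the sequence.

-129  -173  -223  -279  -341  -409
-44  -50  -56  -62  -68
-6  -6  -6  -6
The third differences are constant (-6).
-68 − 6 = -74;  -409 − 74 = -483;  -1754 − 483 = -2237

-2237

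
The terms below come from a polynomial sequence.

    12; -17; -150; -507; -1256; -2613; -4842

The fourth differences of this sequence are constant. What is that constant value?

-48

First differences: -29, -133, -357, -749, -1357, -2229
Second differences: -104, -224, -392, -608, -872
Third differences: -120, -168, -216, -264
Fourth differences: -48, -48, -48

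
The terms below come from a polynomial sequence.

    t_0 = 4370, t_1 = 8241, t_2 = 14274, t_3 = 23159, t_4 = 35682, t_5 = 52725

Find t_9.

187097

Δ: 3871, 6033, 8885, 12523, 17043
Δ²: 2162, 2852, 3638, 4520
Δ³: 690, 786, 882
Δ⁴: 96, 96
The fourth differences are constant (96).
882 + 96 = 978;  4520 + 978 = 5498;  17043 + 5498 = 22541;  52725 + 22541 = 75266
978 + 96 = 1074;  5498 + 1074 = 6572;  22541 + 6572 = 29113;  75266 + 29113 = 104379
1074 + 96 = 1170;  6572 + 1170 = 7742;  29113 + 7742 = 36855;  104379 + 36855 = 141234
1170 + 96 = 1266;  7742 + 1266 = 9008;  36855 + 9008 = 45863;  141234 + 45863 = 187097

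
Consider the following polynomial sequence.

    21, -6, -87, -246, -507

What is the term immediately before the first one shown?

18

First differences: -27  -81  -159  -261
Second differences: -54  -78  -102
Third differences: -24  -24
The third differences are constant at -24.
Work back: -54 + 24 = -30;  -27 + 30 = 3;  21 − 3 = 18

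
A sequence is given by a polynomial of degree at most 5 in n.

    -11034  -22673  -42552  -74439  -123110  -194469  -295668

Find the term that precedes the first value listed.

-4755

D1: -11639, -19879, -31887, -48671, -71359, -101199
D2: -8240, -12008, -16784, -22688, -29840
D3: -3768, -4776, -5904, -7152
D4: -1008, -1128, -1248
D5: -120, -120
The fifth differences are constant at -120.
Work back: -1008 + 120 = -888;  -3768 + 888 = -2880;  -8240 + 2880 = -5360;  -11639 + 5360 = -6279;  -11034 + 6279 = -4755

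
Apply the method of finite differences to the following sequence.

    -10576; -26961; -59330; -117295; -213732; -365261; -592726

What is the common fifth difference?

-480

Δ: -16385, -32369, -57965, -96437, -151529, -227465
Δ²: -15984, -25596, -38472, -55092, -75936
Δ³: -9612, -12876, -16620, -20844
Δ⁴: -3264, -3744, -4224
Δ⁵: -480, -480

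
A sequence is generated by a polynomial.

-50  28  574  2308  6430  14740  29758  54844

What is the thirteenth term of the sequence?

78  546  1734  4122  8310  15018  25086
468  1188  2388  4188  6708  10068
720  1200  1800  2520  3360
480  600  720  840
120  120  120
Constant fifth difference = 120, so extend:
840 + 120 = 960;  3360 + 960 = 4320;  10068 + 4320 = 14388;  25086 + 14388 = 39474;  54844 + 39474 = 94318
960 + 120 = 1080;  4320 + 1080 = 5400;  14388 + 5400 = 19788;  39474 + 19788 = 59262;  94318 + 59262 = 153580
1080 + 120 = 1200;  5400 + 1200 = 6600;  19788 + 6600 = 26388;  59262 + 26388 = 85650;  153580 + 85650 = 239230
1200 + 120 = 1320;  6600 + 1320 = 7920;  26388 + 7920 = 34308;  85650 + 34308 = 119958;  239230 + 119958 = 359188
1320 + 120 = 1440;  7920 + 1440 = 9360;  34308 + 9360 = 43668;  119958 + 43668 = 163626;  359188 + 163626 = 522814

522814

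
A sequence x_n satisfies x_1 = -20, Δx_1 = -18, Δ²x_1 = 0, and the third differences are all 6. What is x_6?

-50

Build the table forward from the leading diagonal:
D3: 6, 6, 6, 6, 6, 6
D2: 0, 6, 12, 18, 24, 30
D1: -18, -18, -12, 0, 18, 42
x: -20, -38, -56, -68, -68, -50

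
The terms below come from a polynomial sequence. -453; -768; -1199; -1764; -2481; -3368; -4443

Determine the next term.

Δ: -315  -431  -565  -717  -887  -1075
Δ²: -116  -134  -152  -170  -188
Δ³: -18  -18  -18  -18
Third differences constant at -18.
-188 − 18 = -206;  -1075 − 206 = -1281;  -4443 − 1281 = -5724

-5724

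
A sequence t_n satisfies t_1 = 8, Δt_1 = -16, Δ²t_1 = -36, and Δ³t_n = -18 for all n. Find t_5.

-344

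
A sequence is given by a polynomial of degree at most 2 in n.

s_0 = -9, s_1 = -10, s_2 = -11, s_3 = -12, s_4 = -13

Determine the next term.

-1, -1, -1, -1
First differences constant at -1.
-13 − 1 = -14

-14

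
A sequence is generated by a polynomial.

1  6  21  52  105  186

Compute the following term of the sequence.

301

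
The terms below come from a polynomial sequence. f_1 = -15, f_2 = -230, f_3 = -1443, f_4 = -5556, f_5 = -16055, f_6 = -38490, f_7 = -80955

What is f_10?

-457710

-215  -1213  -4113  -10499  -22435  -42465
-998  -2900  -6386  -11936  -20030
-1902  -3486  -5550  -8094
-1584  -2064  -2544
-480  -480
Constant fifth difference = -480, so extend:
-2544 − 480 = -3024;  -8094 − 3024 = -11118;  -20030 − 11118 = -31148;  -42465 − 31148 = -73613;  -80955 − 73613 = -154568
-3024 − 480 = -3504;  -11118 − 3504 = -14622;  -31148 − 14622 = -45770;  -73613 − 45770 = -119383;  -154568 − 119383 = -273951
-3504 − 480 = -3984;  -14622 − 3984 = -18606;  -45770 − 18606 = -64376;  -119383 − 64376 = -183759;  -273951 − 183759 = -457710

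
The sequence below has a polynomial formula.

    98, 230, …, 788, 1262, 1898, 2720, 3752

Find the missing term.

Using the last 5 terms:
First differences: 474  636  822  1032
Second differences: 162  186  210
Third differences: 24  24
Constant third difference = 24.
Extend backward: 162 − 24 = 138;  474 − 138 = 336;  788 − 336 = 452

452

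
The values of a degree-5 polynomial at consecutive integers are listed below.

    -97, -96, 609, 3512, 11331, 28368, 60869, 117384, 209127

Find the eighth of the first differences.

91743

D1: 1, 705, 2903, 7819, 17037, 32501, 56515, 91743
D2: 704, 2198, 4916, 9218, 15464, 24014, 35228
D3: 1494, 2718, 4302, 6246, 8550, 11214
D4: 1224, 1584, 1944, 2304, 2664
D5: 360, 360, 360, 360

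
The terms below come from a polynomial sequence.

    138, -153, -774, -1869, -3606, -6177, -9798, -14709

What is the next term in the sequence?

-21174

-291  -621  -1095  -1737  -2571  -3621  -4911
-330  -474  -642  -834  -1050  -1290
-144  -168  -192  -216  -240
-24  -24  -24  -24
Fourth differences constant at -24.
-240 − 24 = -264;  -1290 − 264 = -1554;  -4911 − 1554 = -6465;  -14709 − 6465 = -21174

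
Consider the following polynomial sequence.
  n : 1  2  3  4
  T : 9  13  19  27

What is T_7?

D1: 4  6  8
D2: 2  2
Constant second difference = 2, so extend:
8 + 2 = 10;  27 + 10 = 37
10 + 2 = 12;  37 + 12 = 49
12 + 2 = 14;  49 + 14 = 63

63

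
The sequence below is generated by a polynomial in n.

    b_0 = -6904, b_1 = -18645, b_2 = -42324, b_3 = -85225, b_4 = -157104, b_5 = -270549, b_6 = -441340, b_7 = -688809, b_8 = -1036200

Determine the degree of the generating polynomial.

5

Δ: -11741, -23679, -42901, -71879, -113445, -170791, -247469, -347391
Δ²: -11938, -19222, -28978, -41566, -57346, -76678, -99922
Δ³: -7284, -9756, -12588, -15780, -19332, -23244
Δ⁴: -2472, -2832, -3192, -3552, -3912
Δ⁵: -360, -360, -360, -360
The fifth differences are constant, so the polynomial has degree 5.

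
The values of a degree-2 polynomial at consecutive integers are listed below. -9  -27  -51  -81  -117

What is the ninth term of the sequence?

Δ: -18 , -24 , -30 , -36
Δ²: -6 , -6 , -6
The second differences are constant (-6).
-36 − 6 = -42;  -117 − 42 = -159
-42 − 6 = -48;  -159 − 48 = -207
-48 − 6 = -54;  -207 − 54 = -261
-54 − 6 = -60;  -261 − 60 = -321

-321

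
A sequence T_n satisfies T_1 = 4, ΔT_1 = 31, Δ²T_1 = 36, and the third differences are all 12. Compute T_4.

217

Build the table forward from the leading diagonal:
Third differences: 12, 12, 12, 12
Second differences: 36, 48, 60, 72
First differences: 31, 67, 115, 175
T: 4, 35, 102, 217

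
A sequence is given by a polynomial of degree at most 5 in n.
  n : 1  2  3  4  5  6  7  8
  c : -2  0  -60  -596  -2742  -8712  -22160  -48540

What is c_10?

-173072

D1: 2, -60, -536, -2146, -5970, -13448, -26380
D2: -62, -476, -1610, -3824, -7478, -12932
D3: -414, -1134, -2214, -3654, -5454
D4: -720, -1080, -1440, -1800
D5: -360, -360, -360
Constant fifth difference = -360, so extend:
-1800 − 360 = -2160;  -5454 − 2160 = -7614;  -12932 − 7614 = -20546;  -26380 − 20546 = -46926;  -48540 − 46926 = -95466
-2160 − 360 = -2520;  -7614 − 2520 = -10134;  -20546 − 10134 = -30680;  -46926 − 30680 = -77606;  -95466 − 77606 = -173072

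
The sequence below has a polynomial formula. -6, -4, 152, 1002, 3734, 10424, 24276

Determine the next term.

2  156  850  2732  6690  13852
154  694  1882  3958  7162
540  1188  2076  3204
648  888  1128
240  240
The fifth differences are constant (240).
1128 + 240 = 1368;  3204 + 1368 = 4572;  7162 + 4572 = 11734;  13852 + 11734 = 25586;  24276 + 25586 = 49862

49862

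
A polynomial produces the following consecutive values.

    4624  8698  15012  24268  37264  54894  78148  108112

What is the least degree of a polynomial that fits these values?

4074, 6314, 9256, 12996, 17630, 23254, 29964
2240, 2942, 3740, 4634, 5624, 6710
702, 798, 894, 990, 1086
96, 96, 96, 96
The fourth differences are constant, so the polynomial has degree 4.

4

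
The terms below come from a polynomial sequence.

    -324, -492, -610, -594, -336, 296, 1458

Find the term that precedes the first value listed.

-168  -118  16  258  632  1162
50  134  242  374  530
84  108  132  156
24  24  24
The fourth differences are constant at 24.
Work back: 84 − 24 = 60;  50 − 60 = -10;  -168 + 10 = -158;  -324 + 158 = -166

-166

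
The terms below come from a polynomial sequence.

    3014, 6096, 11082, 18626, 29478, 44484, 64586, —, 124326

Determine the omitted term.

90822

Using the first 7 terms:
First differences: 3082  4986  7544  10852  15006  20102
Second differences: 1904  2558  3308  4154  5096
Third differences: 654  750  846  942
Fourth differences: 96  96  96
Constant fourth difference = 96.
Extend forward: 942 + 96 = 1038;  5096 + 1038 = 6134;  20102 + 6134 = 26236;  64586 + 26236 = 90822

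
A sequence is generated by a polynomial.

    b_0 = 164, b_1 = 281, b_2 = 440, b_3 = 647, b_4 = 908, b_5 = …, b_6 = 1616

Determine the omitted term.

1229

Using the first 5 terms:
Δ: 117  159  207  261
Δ²: 42  48  54
Δ³: 6  6
Constant third difference = 6.
Extend forward: 54 + 6 = 60;  261 + 60 = 321;  908 + 321 = 1229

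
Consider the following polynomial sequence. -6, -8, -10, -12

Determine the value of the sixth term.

-16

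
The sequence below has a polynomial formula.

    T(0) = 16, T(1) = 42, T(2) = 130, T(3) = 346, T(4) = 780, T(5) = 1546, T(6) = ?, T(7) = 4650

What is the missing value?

2782

Using the first 6 terms:
First differences: 26, 88, 216, 434, 766
Second differences: 62, 128, 218, 332
Third differences: 66, 90, 114
Fourth differences: 24, 24
Constant fourth difference = 24.
Extend forward: 114 + 24 = 138;  332 + 138 = 470;  766 + 470 = 1236;  1546 + 1236 = 2782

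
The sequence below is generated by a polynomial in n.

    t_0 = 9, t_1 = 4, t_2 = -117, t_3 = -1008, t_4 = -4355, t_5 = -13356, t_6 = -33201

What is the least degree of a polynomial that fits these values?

Δ: -5, -121, -891, -3347, -9001, -19845
Δ²: -116, -770, -2456, -5654, -10844
Δ³: -654, -1686, -3198, -5190
Δ⁴: -1032, -1512, -1992
Δ⁵: -480, -480
The fifth differences are constant, so the polynomial has degree 5.

5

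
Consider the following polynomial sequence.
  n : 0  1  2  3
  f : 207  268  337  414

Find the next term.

61, 69, 77
8, 8
The second differences are constant (8).
77 + 8 = 85;  414 + 85 = 499

499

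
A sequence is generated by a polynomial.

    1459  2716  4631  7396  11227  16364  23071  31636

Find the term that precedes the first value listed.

692

Δ: 1257, 1915, 2765, 3831, 5137, 6707, 8565
Δ²: 658, 850, 1066, 1306, 1570, 1858
Δ³: 192, 216, 240, 264, 288
Δ⁴: 24, 24, 24, 24
The fourth differences are constant at 24.
Work back: 192 − 24 = 168;  658 − 168 = 490;  1257 − 490 = 767;  1459 − 767 = 692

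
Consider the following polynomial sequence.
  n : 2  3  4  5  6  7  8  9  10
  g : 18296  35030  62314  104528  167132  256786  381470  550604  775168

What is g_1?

16734  27284  42214  62604  89654  124684  169134  224564
10550  14930  20390  27050  35030  44450  55430
4380  5460  6660  7980  9420  10980
1080  1200  1320  1440  1560
120  120  120  120
The fifth differences are constant at 120.
Work back: 1080 − 120 = 960;  4380 − 960 = 3420;  10550 − 3420 = 7130;  16734 − 7130 = 9604;  18296 − 9604 = 8692

8692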